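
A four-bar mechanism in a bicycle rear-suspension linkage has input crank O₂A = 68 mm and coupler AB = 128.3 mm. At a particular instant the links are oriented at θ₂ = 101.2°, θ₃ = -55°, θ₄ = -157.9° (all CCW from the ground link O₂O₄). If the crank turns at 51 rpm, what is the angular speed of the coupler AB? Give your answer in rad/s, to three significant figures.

2.85

ω₂ = 5.341 rad/s (from 51 rpm).
Differentiating the loop-closure r₂e^{iθ₂}+r₃e^{iθ₃}=r₁+r₄e^{iθ₄} gives r₂ω₂e^{iθ₂}+r₃ω₃e^{iθ₃}=r₄ω₄e^{iθ₄}.
Eliminating the other unknown: ω₃ = r₂ω₂ sin(θ₄−θ₂) / [r₃ sin(θ₃−θ₄)].
Numerator sine = +0.98196; denominator sine = +0.97476.
Result = 0.068·5.341·(+0.98196) / (0.1283·(+0.97476)) = +2.8515 rad/s; magnitude 2.8515 rad/s.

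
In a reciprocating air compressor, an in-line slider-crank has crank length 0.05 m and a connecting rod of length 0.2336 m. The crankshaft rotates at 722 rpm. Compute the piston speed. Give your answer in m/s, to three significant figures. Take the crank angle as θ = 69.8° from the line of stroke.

ω = 2π·722/60 = 75.61 rad/s
For an in-line slider-crank, x = r cosθ + √(L² − r² sin²θ), so v = −rω sinθ·[1 + r cosθ/√(L² − r² sin²θ)].
With r = 0.05 m, L = 0.2336 m, θ = 69.8°: √(L² − r² sin²θ) = 0.22884 m.
v = −0.05·75.61·0.93849·[1 + 0.05·0.34530/0.22884] = -3.8155 m/s.
|v| = 3.8155 m/s.

3.82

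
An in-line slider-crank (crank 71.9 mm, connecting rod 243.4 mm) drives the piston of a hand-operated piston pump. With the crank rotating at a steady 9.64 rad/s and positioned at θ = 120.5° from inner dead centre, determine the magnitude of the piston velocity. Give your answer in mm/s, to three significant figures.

505

ω = 9.64 rad/s
For an in-line slider-crank, x = r cosθ + √(L² − r² sin²θ), so v = −rω sinθ·[1 + r cosθ/√(L² − r² sin²θ)].
With r = 0.0719 m, L = 0.2434 m, θ = 120.5°: √(L² − r² sin²θ) = 0.23538 m.
v = −0.0719·9.64·0.86163·[1 + 0.0719·-0.50754/0.23538] = -0.50462 m/s.
|v| = 0.50462 m/s = 504.62 mm/s.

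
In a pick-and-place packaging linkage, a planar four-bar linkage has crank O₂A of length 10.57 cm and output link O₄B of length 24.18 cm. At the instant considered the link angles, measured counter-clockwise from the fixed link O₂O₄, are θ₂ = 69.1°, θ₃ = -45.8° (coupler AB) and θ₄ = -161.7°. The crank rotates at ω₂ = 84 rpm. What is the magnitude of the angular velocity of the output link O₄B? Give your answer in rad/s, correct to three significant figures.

ω₂ = 8.796 rad/s (from 84 rpm).
Differentiating the loop-closure r₂e^{iθ₂}+r₃e^{iθ₃}=r₁+r₄e^{iθ₄} gives r₂ω₂e^{iθ₂}+r₃ω₃e^{iθ₃}=r₄ω₄e^{iθ₄}.
Eliminating the other unknown: ω₄ = r₂ω₂ sin(θ₂−θ₃) / [r₄ sin(θ₄−θ₃)].
Numerator sine = +0.90704; denominator sine = -0.89956.
Result = 0.1057·8.796·(+0.90704) / (0.2418·(-0.89956)) = -3.8773 rad/s; magnitude 3.8773 rad/s.

3.88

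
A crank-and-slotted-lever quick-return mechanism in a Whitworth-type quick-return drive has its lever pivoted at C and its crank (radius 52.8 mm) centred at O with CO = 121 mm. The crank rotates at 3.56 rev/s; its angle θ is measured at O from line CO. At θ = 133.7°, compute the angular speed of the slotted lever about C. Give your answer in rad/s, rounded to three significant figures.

4.23

ω = 22.37 rad/s (from 3.56 rev/s).
Crank pin A relative to C: A = (d + r cosθ, r sinθ); lever angle φ = atan2(r sinθ, d + r cosθ).
Differentiating tanφ: φ̇ = rω(d cosθ + r)/(d² + r² + 2dr cosθ).
d² + r² + 2dr cosθ = |CA|² = 0.00860102 m²;  d cosθ + r = -0.030797 m.
|ω_lever| = |0.0528·22.37·-0.030797| / 0.00860102 = 4.2288 rad/s.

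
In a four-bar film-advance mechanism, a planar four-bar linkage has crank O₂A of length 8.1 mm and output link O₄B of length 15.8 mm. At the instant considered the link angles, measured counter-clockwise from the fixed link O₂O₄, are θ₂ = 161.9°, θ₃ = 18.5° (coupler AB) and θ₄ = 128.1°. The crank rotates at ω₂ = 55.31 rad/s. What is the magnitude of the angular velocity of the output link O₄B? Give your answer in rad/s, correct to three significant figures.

17.9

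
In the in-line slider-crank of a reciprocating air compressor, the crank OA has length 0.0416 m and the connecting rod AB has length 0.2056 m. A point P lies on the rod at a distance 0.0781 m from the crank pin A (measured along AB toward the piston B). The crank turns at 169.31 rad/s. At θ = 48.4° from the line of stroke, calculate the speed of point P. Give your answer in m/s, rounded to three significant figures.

6.25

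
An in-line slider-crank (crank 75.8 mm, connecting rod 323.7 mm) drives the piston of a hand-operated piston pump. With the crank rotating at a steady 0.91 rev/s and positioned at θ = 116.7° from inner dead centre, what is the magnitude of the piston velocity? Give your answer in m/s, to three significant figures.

0.346

ω = 2π·0.91 = 5.718 rad/s
For an in-line slider-crank, x = r cosθ + √(L² − r² sin²θ), so v = −rω sinθ·[1 + r cosθ/√(L² − r² sin²θ)].
With r = 0.0758 m, L = 0.3237 m, θ = 116.7°: √(L² − r² sin²θ) = 0.31654 m.
v = −0.0758·5.718·0.89337·[1 + 0.0758·-0.44932/0.31654] = -0.34553 m/s.
|v| = 0.34553 m/s.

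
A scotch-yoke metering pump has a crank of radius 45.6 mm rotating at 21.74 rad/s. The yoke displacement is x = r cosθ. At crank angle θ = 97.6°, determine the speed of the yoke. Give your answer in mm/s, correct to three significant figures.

ω = 21.74 rad/s
x = r cosθ ⇒ ẋ = −rω sinθ.
|v| = rω|sinθ| = 0.0456·21.74·|sin 97.6°| = 0.98264 m/s = 982.64 mm/s.

983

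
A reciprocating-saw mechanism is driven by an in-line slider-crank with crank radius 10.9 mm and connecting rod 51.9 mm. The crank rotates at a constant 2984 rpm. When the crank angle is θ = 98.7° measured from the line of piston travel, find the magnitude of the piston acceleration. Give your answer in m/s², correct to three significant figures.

ω = 2π·2984/60 = 312.5 rad/s
x(θ) = r cosθ + √(L² − r² sin²θ); with ω constant, a = ω²·d²x/dθ².
d²x/dθ² = −r cosθ − r²(cos2θ)/√u − r⁴ sin²2θ/(4u^{3/2}),  u = L² − r² sin²θ = 0.00257752 m².
Substituting r = 0.0109 m, L = 0.0519 m, θ = 98.7°: d²x/dθ² = +0.0038794 m.
a = ω²·d²x/dθ² = (312.5)²·(+0.0038794) = +378.81 m/s²;  |a| = 378.81 m/s².

379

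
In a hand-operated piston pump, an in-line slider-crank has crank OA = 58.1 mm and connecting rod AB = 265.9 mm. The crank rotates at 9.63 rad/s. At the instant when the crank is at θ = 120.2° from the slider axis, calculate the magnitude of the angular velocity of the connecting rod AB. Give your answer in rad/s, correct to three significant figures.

1.08

ω = 9.63 rad/s
The rod makes angle φ with the slider axis where L sinφ = r sinθ; differentiating, L cosφ·φ̇ = r ω cosθ.
L cosφ = √(L² − r² sin²θ) = 0.26112 m.
|ω_rod| = r ω |cosθ| / √(L² − r² sin²θ) = 0.0581·9.63·0.50302/0.26112 = 1.0778 rad/s.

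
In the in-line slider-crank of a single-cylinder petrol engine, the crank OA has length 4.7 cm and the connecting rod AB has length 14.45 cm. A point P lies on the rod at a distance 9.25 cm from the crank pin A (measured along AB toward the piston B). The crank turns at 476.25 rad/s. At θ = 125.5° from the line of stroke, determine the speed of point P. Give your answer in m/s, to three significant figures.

ω = 476.2 rad/s.  Crank-pin speed |V_A| = rω = 22.384 m/s, perpendicular to OA.
Rod angle: sinφ = −(r/L) sinθ ⇒ φ = -15.355°; ω_rod = −rω cosθ/√(L²−r²sin²θ) = +93.284 rad/s.
V_P = V_A + ω_rod × AP, with AP = 0.0925 m along the rod.
Components: V_Px = −rω sinθ − a·ω_rod·sinφ = -15.938 m/s;  V_Py = rω cosθ + a·ω_rod·cosφ = -4.6776 m/s.
|V_P| = √(V_Px² + V_Py²) = 16.61 m/s.

16.6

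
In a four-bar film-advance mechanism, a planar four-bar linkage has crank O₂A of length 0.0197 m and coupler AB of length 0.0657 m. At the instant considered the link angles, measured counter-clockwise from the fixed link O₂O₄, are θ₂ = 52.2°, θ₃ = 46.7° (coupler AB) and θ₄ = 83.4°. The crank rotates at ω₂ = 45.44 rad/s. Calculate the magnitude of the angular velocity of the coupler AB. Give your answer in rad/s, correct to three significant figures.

ω₂ = 45.44 rad/s
Differentiating the loop-closure r₂e^{iθ₂}+r₃e^{iθ₃}=r₁+r₄e^{iθ₄} gives r₂ω₂e^{iθ₂}+r₃ω₃e^{iθ₃}=r₄ω₄e^{iθ₄}.
Eliminating the other unknown: ω₃ = r₂ω₂ sin(θ₄−θ₂) / [r₃ sin(θ₃−θ₄)].
Numerator sine = +0.51803; denominator sine = -0.59763.
Result = 0.0197·45.44·(+0.51803) / (0.0657·(-0.59763)) = -11.81 rad/s; magnitude 11.81 rad/s.

11.8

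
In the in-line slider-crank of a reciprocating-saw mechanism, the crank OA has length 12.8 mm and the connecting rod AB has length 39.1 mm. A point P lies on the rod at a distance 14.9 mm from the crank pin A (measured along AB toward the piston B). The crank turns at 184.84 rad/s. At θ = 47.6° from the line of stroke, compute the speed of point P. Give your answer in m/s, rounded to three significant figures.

2.14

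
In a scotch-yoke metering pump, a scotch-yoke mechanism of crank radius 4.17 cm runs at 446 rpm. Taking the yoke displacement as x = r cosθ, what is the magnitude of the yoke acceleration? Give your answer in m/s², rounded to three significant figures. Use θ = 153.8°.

ω = 46.71 rad/s (from 446 rpm).
x = r cosθ ⇒ ẍ = −rω² cosθ (ω constant).
|a| = rω²|cosθ| = 0.0417·(46.71)²·|cos 153.8°| = 81.617 m/s².

81.6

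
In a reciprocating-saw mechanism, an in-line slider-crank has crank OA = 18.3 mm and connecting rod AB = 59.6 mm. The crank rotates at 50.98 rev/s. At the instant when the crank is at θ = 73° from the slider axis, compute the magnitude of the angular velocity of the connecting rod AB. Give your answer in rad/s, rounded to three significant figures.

ω = 320.3 rad/s (converted from 50.98 rev/s).
The rod makes angle φ with the slider axis where L sinφ = r sinθ; differentiating, L cosφ·φ̇ = r ω cosθ.
L cosφ = √(L² − r² sin²θ) = 0.056973 m.
|ω_rod| = r ω |cosθ| / √(L² − r² sin²θ) = 0.0183·320.3·0.29237/0.056973 = 30.081 rad/s.

30.1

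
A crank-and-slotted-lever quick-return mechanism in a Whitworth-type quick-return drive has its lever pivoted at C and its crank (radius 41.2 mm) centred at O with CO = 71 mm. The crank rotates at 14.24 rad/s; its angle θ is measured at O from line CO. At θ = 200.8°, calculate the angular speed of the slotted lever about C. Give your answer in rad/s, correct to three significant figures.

ω = 14.24 rad/s
Crank pin A relative to C: A = (d + r cosθ, r sinθ); lever angle φ = atan2(r sinθ, d + r cosθ).
Differentiating tanφ: φ̇ = rω(d cosθ + r)/(d² + r² + 2dr cosθ).
d² + r² + 2dr cosθ = |CA|² = 0.00126934 m²;  d cosθ + r = -0.025173 m.
|ω_lever| = |0.0412·14.24·-0.025173| / 0.00126934 = 11.635 rad/s.

11.6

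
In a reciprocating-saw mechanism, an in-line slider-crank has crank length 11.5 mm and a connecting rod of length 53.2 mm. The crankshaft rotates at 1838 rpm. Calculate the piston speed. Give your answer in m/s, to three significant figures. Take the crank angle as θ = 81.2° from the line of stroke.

2.26

ω = 2π·1838/60 = 192.5 rad/s
For an in-line slider-crank, x = r cosθ + √(L² − r² sin²θ), so v = −rω sinθ·[1 + r cosθ/√(L² − r² sin²θ)].
With r = 0.0115 m, L = 0.0532 m, θ = 81.2°: √(L² − r² sin²θ) = 0.051972 m.
v = −0.0115·192.5·0.98823·[1 + 0.0115·0.15299/0.051972] = -2.2615 m/s.
|v| = 2.2615 m/s.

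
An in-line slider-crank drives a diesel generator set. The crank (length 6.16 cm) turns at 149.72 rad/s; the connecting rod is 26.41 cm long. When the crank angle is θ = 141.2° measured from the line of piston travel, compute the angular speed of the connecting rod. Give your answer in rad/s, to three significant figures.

27.5

ω = 149.7 rad/s
The rod makes angle φ with the slider axis where L sinφ = r sinθ; differentiating, L cosφ·φ̇ = r ω cosθ.
L cosφ = √(L² − r² sin²θ) = 0.26126 m.
|ω_rod| = r ω |cosθ| / √(L² − r² sin²θ) = 0.0616·149.7·0.77934/0.26126 = 27.511 rad/s.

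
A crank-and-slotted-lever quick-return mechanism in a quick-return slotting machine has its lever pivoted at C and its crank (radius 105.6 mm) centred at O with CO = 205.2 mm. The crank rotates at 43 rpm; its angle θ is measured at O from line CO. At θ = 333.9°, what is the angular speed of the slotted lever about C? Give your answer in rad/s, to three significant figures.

ω = 4.503 rad/s (from 43 rpm).
Crank pin A relative to C: A = (d + r cosθ, r sinθ); lever angle φ = atan2(r sinθ, d + r cosθ).
Differentiating tanφ: φ̇ = rω(d cosθ + r)/(d² + r² + 2dr cosθ).
d² + r² + 2dr cosθ = |CA|² = 0.0921773 m²;  d cosθ + r = +0.28988 m.
|ω_lever| = |0.1056·4.503·+0.28988| / 0.0921773 = 1.4954 rad/s.

1.50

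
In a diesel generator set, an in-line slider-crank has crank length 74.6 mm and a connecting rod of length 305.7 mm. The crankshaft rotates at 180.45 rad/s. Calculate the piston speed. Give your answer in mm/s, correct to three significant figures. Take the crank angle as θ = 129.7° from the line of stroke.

8710

ω = 180.4 rad/s
For an in-line slider-crank, x = r cosθ + √(L² − r² sin²θ), so v = −rω sinθ·[1 + r cosθ/√(L² − r² sin²θ)].
With r = 0.0746 m, L = 0.3057 m, θ = 129.7°: √(L² − r² sin²θ) = 0.30026 m.
v = −0.0746·180.4·0.76940·[1 + 0.0746·-0.63877/0.30026] = -8.7136 m/s.
|v| = 8.7136 m/s = 8713.6 mm/s.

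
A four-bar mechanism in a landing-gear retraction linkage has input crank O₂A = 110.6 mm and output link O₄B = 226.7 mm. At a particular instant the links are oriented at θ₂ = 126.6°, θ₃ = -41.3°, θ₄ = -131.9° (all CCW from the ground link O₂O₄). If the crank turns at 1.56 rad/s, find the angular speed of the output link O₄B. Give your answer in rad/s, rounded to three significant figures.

0.160

ω₂ = 1.56 rad/s
Differentiating the loop-closure r₂e^{iθ₂}+r₃e^{iθ₃}=r₁+r₄e^{iθ₄} gives r₂ω₂e^{iθ₂}+r₃ω₃e^{iθ₃}=r₄ω₄e^{iθ₄}.
Eliminating the other unknown: ω₄ = r₂ω₂ sin(θ₂−θ₃) / [r₄ sin(θ₄−θ₃)].
Numerator sine = +0.20962; denominator sine = -0.99995.
Result = 0.1106·1.56·(+0.20962) / (0.2267·(-0.99995)) = -0.15954 rad/s; magnitude 0.15954 rad/s.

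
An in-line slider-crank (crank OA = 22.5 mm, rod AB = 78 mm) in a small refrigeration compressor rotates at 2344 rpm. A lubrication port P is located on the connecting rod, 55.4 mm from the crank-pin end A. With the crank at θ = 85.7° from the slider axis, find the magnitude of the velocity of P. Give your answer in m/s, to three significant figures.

5.60

ω = 245.5 rad/s.  Crank-pin speed |V_A| = rω = 5.5229 m/s, perpendicular to OA.
Rod angle: sinφ = −(r/L) sinθ ⇒ φ = -16.717°; ω_rod = −rω cosθ/√(L²−r²sin²θ) = -5.5433 rad/s.
V_P = V_A + ω_rod × AP, with AP = 0.0554 m along the rod.
Components: V_Px = −rω sinθ − a·ω_rod·sinφ = -5.5957 m/s;  V_Py = rω cosθ + a·ω_rod·cosφ = +0.11998 m/s.
|V_P| = √(V_Px² + V_Py²) = 5.597 m/s.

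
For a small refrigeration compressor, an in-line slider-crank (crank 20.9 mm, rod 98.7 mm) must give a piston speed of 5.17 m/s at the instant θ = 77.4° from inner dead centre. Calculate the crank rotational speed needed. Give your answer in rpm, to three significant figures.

2310

For an in-line slider-crank, |v_piston| = rω|sinθ|·[1 + r cosθ/√(L² − r² sin²θ)].
With r = 0.0209 m, L = 0.0987 m, θ = 77.4°: the bracketed kinematic factor |dx/dθ| = 0.02136 m.
ω = v/|dx/dθ| = 5.17/0.02136 = 242.05 rad/s.
N = 60ω/(2π) = 2311.4 rpm.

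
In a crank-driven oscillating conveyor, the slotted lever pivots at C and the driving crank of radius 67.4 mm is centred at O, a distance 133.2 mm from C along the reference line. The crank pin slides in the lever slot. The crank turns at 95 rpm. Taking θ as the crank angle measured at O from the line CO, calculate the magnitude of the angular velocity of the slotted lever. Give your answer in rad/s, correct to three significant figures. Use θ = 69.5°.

2.68

ω = 9.948 rad/s (from 95 rpm).
Crank pin A relative to C: A = (d + r cosθ, r sinθ); lever angle φ = atan2(r sinθ, d + r cosθ).
Differentiating tanφ: φ̇ = rω(d cosθ + r)/(d² + r² + 2dr cosθ).
d² + r² + 2dr cosθ = |CA|² = 0.0285731 m²;  d cosθ + r = +0.11405 m.
|ω_lever| = |0.0674·9.948·+0.11405| / 0.0285731 = 2.6763 rad/s.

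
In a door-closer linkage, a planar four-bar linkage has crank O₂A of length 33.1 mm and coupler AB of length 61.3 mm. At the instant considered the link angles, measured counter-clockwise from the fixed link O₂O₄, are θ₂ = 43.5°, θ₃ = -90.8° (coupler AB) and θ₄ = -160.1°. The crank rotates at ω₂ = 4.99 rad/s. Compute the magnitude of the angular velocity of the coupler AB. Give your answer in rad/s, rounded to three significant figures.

ω₂ = 4.99 rad/s
Differentiating the loop-closure r₂e^{iθ₂}+r₃e^{iθ₃}=r₁+r₄e^{iθ₄} gives r₂ω₂e^{iθ₂}+r₃ω₃e^{iθ₃}=r₄ω₄e^{iθ₄}.
Eliminating the other unknown: ω₃ = r₂ω₂ sin(θ₄−θ₂) / [r₃ sin(θ₃−θ₄)].
Numerator sine = +0.40035; denominator sine = +0.93544.
Result = 0.0331·4.99·(+0.40035) / (0.0613·(+0.93544)) = +1.1532 rad/s; magnitude 1.1532 rad/s.

1.15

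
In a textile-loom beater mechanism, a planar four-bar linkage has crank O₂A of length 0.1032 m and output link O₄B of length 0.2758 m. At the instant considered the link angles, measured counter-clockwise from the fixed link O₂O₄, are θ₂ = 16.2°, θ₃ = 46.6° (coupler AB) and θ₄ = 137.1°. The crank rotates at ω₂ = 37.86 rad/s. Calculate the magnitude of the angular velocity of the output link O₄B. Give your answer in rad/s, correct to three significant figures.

7.17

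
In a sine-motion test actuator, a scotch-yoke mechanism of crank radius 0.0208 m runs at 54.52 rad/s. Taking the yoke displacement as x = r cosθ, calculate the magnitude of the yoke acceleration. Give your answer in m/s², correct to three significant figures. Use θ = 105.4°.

16.4

ω = 54.52 rad/s
x = r cosθ ⇒ ẍ = −rω² cosθ (ω constant).
|a| = rω²|cosθ| = 0.0208·(54.52)²·|cos 105.4°| = 16.418 m/s².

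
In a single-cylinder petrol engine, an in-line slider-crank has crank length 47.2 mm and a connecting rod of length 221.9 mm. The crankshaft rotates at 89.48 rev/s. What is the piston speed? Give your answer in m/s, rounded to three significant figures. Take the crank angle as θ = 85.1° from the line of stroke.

26.9

ω = 2π·89.5 = 562.2 rad/s
For an in-line slider-crank, x = r cosθ + √(L² − r² sin²θ), so v = −rω sinθ·[1 + r cosθ/√(L² − r² sin²θ)].
With r = 0.0472 m, L = 0.2219 m, θ = 85.1°: √(L² − r² sin²θ) = 0.21686 m.
v = −0.0472·562.2·0.99635·[1 + 0.0472·0.08542/0.21686] = -26.931 m/s.
|v| = 26.931 m/s.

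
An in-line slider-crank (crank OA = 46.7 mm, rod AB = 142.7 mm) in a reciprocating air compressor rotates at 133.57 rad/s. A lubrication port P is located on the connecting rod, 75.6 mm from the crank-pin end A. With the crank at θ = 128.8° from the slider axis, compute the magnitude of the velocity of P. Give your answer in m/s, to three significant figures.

4.69

ω = 133.6 rad/s.  Crank-pin speed |V_A| = rω = 6.2377 m/s, perpendicular to OA.
Rod angle: sinφ = −(r/L) sinθ ⇒ φ = -14.776°; ω_rod = −rω cosθ/√(L²−r²sin²θ) = +28.327 rad/s.
V_P = V_A + ω_rod × AP, with AP = 0.0756 m along the rod.
Components: V_Px = −rω sinθ − a·ω_rod·sinφ = -4.3151 m/s;  V_Py = rω cosθ + a·ω_rod·cosφ = -1.8379 m/s.
|V_P| = √(V_Px² + V_Py²) = 4.6902 m/s.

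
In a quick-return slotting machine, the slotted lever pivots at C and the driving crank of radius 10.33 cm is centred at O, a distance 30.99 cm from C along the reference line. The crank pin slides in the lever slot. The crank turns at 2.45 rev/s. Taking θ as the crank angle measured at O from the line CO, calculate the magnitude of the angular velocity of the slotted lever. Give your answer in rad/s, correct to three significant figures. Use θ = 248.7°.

0.177

ω = 15.39 rad/s (from 2.45 rev/s).
Crank pin A relative to C: A = (d + r cosθ, r sinθ); lever angle φ = atan2(r sinθ, d + r cosθ).
Differentiating tanφ: φ̇ = rω(d cosθ + r)/(d² + r² + 2dr cosθ).
d² + r² + 2dr cosθ = |CA|² = 0.0834516 m²;  d cosθ + r = -0.0092716 m.
|ω_lever| = |0.1033·15.39·-0.0092716| / 0.0834516 = 0.17667 rad/s.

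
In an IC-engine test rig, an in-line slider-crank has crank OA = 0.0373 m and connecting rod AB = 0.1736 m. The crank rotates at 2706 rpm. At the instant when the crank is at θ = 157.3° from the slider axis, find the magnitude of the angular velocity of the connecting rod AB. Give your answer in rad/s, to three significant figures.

56.4

ω = 283.4 rad/s (converted from 2706 rpm).
The rod makes angle φ with the slider axis where L sinφ = r sinθ; differentiating, L cosφ·φ̇ = r ω cosθ.
L cosφ = √(L² − r² sin²θ) = 0.173 m.
|ω_rod| = r ω |cosθ| / √(L² − r² sin²θ) = 0.0373·283.4·0.92254/0.173 = 56.363 rad/s.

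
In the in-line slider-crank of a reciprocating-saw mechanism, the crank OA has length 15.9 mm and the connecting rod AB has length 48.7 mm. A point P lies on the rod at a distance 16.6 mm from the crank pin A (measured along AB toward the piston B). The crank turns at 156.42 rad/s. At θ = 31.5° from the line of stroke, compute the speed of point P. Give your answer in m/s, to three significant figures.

ω = 156.4 rad/s.  Crank-pin speed |V_A| = rω = 2.4871 m/s, perpendicular to OA.
Rod angle: sinφ = −(r/L) sinθ ⇒ φ = -9.822°; ω_rod = −rω cosθ/√(L²−r²sin²θ) = -44.192 rad/s.
V_P = V_A + ω_rod × AP, with AP = 0.0166 m along the rod.
Components: V_Px = −rω sinθ − a·ω_rod·sinφ = -1.4246 m/s;  V_Py = rω cosθ + a·ω_rod·cosφ = +1.3978 m/s.
|V_P| = √(V_Px² + V_Py²) = 1.9958 m/s.

2.00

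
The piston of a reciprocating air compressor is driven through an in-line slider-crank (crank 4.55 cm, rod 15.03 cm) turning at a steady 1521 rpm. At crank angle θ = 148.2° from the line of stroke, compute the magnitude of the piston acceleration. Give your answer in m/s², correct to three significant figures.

817

ω = 2π·1521/60 = 159.3 rad/s
x(θ) = r cosθ + √(L² − r² sin²θ); with ω constant, a = ω²·d²x/dθ².
d²x/dθ² = −r cosθ − r²(cos2θ)/√u − r⁴ sin²2θ/(4u^{3/2}),  u = L² − r² sin²θ = 0.0220152 m².
Substituting r = 0.0455 m, L = 0.1503 m, θ = 148.2°: d²x/dθ² = +0.032203 m.
a = ω²·d²x/dθ² = (159.3)²·(+0.032203) = +816.98 m/s²;  |a| = 816.98 m/s².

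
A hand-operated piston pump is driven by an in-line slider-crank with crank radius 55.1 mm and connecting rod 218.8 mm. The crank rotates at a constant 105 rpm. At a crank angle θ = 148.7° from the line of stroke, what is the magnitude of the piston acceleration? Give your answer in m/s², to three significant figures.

4.89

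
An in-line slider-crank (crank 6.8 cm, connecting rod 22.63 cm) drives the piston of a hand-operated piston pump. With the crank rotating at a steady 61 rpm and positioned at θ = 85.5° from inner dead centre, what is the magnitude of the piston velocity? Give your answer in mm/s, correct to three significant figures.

ω = 2π·61/60 = 6.388 rad/s
For an in-line slider-crank, x = r cosθ + √(L² − r² sin²θ), so v = −rω sinθ·[1 + r cosθ/√(L² − r² sin²θ)].
With r = 0.068 m, L = 0.2263 m, θ = 85.5°: √(L² − r² sin²θ) = 0.21591 m.
v = −0.068·6.388·0.99692·[1 + 0.068·0.07846/0.21591] = -0.44374 m/s.
|v| = 0.44374 m/s = 443.74 mm/s.

444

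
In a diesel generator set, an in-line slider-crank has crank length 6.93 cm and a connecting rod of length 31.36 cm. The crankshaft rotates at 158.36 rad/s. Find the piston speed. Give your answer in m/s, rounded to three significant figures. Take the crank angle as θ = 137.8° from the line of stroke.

ω = 158.4 rad/s
For an in-line slider-crank, x = r cosθ + √(L² − r² sin²θ), so v = −rω sinθ·[1 + r cosθ/√(L² − r² sin²θ)].
With r = 0.0693 m, L = 0.3136 m, θ = 137.8°: √(L² − r² sin²θ) = 0.31013 m.
v = −0.0693·158.4·0.67172·[1 + 0.0693·-0.74080/0.31013] = -6.1514 m/s.
|v| = 6.1514 m/s.

6.15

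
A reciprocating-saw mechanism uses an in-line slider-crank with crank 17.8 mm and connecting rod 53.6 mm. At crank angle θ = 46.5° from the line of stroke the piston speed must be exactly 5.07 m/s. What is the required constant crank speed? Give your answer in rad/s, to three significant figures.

For an in-line slider-crank, |v_piston| = rω|sinθ|·[1 + r cosθ/√(L² − r² sin²θ)].
With r = 0.0178 m, L = 0.0536 m, θ = 46.5°: the bracketed kinematic factor |dx/dθ| = 0.015953 m.
ω = v/|dx/dθ| = 5.07/0.015953 = 317.81 rad/s.

318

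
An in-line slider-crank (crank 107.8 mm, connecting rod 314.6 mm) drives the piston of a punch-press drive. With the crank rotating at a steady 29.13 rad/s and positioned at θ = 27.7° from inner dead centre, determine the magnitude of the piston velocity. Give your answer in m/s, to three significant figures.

1.91

ω = 29.13 rad/s
For an in-line slider-crank, x = r cosθ + √(L² − r² sin²θ), so v = −rω sinθ·[1 + r cosθ/√(L² − r² sin²θ)].
With r = 0.1078 m, L = 0.3146 m, θ = 27.7°: √(L² − r² sin²θ) = 0.31058 m.
v = −0.1078·29.13·0.46484·[1 + 0.1078·0.88539/0.31058] = -1.9083 m/s.
|v| = 1.9083 m/s.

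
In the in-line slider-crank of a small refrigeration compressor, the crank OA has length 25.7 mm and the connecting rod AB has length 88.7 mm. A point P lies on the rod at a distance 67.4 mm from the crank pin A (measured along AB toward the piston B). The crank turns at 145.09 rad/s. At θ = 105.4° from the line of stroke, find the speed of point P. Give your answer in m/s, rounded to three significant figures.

3.38

ω = 145.1 rad/s.  Crank-pin speed |V_A| = rω = 3.7288 m/s, perpendicular to OA.
Rod angle: sinφ = −(r/L) sinθ ⇒ φ = -16.221°; ω_rod = −rω cosθ/√(L²−r²sin²θ) = +11.626 rad/s.
V_P = V_A + ω_rod × AP, with AP = 0.0674 m along the rod.
Components: V_Px = −rω sinθ − a·ω_rod·sinφ = -3.376 m/s;  V_Py = rω cosθ + a·ω_rod·cosφ = -0.23778 m/s.
|V_P| = √(V_Px² + V_Py²) = 3.3844 m/s.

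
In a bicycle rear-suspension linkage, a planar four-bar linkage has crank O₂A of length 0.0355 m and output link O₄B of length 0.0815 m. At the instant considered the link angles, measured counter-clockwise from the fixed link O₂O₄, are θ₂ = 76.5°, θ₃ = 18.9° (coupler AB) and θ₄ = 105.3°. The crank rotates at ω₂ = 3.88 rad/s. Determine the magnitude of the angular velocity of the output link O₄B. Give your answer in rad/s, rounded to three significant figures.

1.43

ω₂ = 3.88 rad/s
Differentiating the loop-closure r₂e^{iθ₂}+r₃e^{iθ₃}=r₁+r₄e^{iθ₄} gives r₂ω₂e^{iθ₂}+r₃ω₃e^{iθ₃}=r₄ω₄e^{iθ₄}.
Eliminating the other unknown: ω₄ = r₂ω₂ sin(θ₂−θ₃) / [r₄ sin(θ₄−θ₃)].
Numerator sine = +0.84433; denominator sine = +0.99803.
Result = 0.0355·3.88·(+0.84433) / (0.0815·(+0.99803)) = +1.4298 rad/s; magnitude 1.4298 rad/s.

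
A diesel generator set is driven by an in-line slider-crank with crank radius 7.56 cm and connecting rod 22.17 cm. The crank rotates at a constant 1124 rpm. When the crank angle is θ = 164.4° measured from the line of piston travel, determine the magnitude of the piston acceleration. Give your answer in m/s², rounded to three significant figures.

ω = 2π·1124/60 = 117.7 rad/s
x(θ) = r cosθ + √(L² − r² sin²θ); with ω constant, a = ω²·d²x/dθ².
d²x/dθ² = −r cosθ − r²(cos2θ)/√u − r⁴ sin²2θ/(4u^{3/2}),  u = L² − r² sin²θ = 0.0487376 m².
Substituting r = 0.0756 m, L = 0.2217 m, θ = 164.4°: d²x/dθ² = +0.050467 m.
a = ω²·d²x/dθ² = (117.7)²·(+0.050467) = +699.19 m/s²;  |a| = 699.19 m/s².

699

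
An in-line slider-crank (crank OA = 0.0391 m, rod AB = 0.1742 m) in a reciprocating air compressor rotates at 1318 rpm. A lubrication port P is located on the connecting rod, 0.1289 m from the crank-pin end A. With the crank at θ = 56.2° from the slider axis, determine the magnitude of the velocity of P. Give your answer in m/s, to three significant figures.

4.97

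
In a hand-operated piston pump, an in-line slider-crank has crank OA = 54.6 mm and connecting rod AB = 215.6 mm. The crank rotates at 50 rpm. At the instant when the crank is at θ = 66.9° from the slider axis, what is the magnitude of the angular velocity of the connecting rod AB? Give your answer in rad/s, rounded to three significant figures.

ω = 5.236 rad/s (converted from 50 rpm).
The rod makes angle φ with the slider axis where L sinφ = r sinθ; differentiating, L cosφ·φ̇ = r ω cosθ.
L cosφ = √(L² − r² sin²θ) = 0.20967 m.
|ω_rod| = r ω |cosθ| / √(L² − r² sin²θ) = 0.0546·5.236·0.39234/0.20967 = 0.53495 rad/s.

0.535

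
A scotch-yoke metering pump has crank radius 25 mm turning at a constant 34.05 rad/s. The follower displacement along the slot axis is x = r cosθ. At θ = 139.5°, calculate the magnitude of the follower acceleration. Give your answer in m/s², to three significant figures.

ω = 34.05 rad/s
x = r cosθ ⇒ ẍ = −rω² cosθ (ω constant).
|a| = rω²|cosθ| = 0.025·(34.05)²·|cos 139.5°| = 22.04 m/s².

22.0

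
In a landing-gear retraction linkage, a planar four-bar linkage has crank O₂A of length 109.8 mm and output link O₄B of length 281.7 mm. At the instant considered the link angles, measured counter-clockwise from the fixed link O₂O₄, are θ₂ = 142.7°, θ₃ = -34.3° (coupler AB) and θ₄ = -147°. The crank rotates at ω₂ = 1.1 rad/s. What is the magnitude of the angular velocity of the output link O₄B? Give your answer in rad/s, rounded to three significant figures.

ω₂ = 1.1 rad/s
Differentiating the loop-closure r₂e^{iθ₂}+r₃e^{iθ₃}=r₁+r₄e^{iθ₄} gives r₂ω₂e^{iθ₂}+r₃ω₃e^{iθ₃}=r₄ω₄e^{iθ₄}.
Eliminating the other unknown: ω₄ = r₂ω₂ sin(θ₂−θ₃) / [r₄ sin(θ₄−θ₃)].
Numerator sine = +0.05234; denominator sine = -0.92254.
Result = 0.1098·1.1·(+0.05234) / (0.2817·(-0.92254)) = -0.024323 rad/s; magnitude 0.024323 rad/s.

0.0243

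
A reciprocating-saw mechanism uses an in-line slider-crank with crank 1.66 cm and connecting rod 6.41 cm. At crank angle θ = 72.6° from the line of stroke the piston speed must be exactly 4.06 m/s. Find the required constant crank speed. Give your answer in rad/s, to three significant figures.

For an in-line slider-crank, |v_piston| = rω|sinθ|·[1 + r cosθ/√(L² − r² sin²θ)].
With r = 0.0166 m, L = 0.0641 m, θ = 72.6°: the bracketed kinematic factor |dx/dθ| = 0.017106 m.
ω = v/|dx/dθ| = 4.06/0.017106 = 237.34 rad/s.

237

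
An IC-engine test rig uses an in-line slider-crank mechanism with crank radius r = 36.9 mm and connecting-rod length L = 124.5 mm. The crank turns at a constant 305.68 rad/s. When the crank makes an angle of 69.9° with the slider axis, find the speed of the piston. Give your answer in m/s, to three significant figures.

11.7

ω = 305.7 rad/s
For an in-line slider-crank, x = r cosθ + √(L² − r² sin²θ), so v = −rω sinθ·[1 + r cosθ/√(L² − r² sin²θ)].
With r = 0.0369 m, L = 0.1245 m, θ = 69.9°: √(L² − r² sin²θ) = 0.11958 m.
v = −0.0369·305.7·0.93909·[1 + 0.0369·0.34366/0.11958] = -11.716 m/s.
|v| = 11.716 m/s.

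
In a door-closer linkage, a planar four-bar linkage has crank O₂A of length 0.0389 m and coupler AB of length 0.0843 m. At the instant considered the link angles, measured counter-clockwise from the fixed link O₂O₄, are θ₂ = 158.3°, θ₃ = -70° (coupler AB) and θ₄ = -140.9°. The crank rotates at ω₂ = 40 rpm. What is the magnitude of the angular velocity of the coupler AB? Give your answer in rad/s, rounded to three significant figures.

ω₂ = 4.189 rad/s (from 40 rpm).
Differentiating the loop-closure r₂e^{iθ₂}+r₃e^{iθ₃}=r₁+r₄e^{iθ₄} gives r₂ω₂e^{iθ₂}+r₃ω₃e^{iθ₃}=r₄ω₄e^{iθ₄}.
Eliminating the other unknown: ω₃ = r₂ω₂ sin(θ₄−θ₂) / [r₃ sin(θ₃−θ₄)].
Numerator sine = +0.87292; denominator sine = +0.94495.
Result = 0.0389·4.189·(+0.87292) / (0.0843·(+0.94495)) = +1.7856 rad/s; magnitude 1.7856 rad/s.

1.79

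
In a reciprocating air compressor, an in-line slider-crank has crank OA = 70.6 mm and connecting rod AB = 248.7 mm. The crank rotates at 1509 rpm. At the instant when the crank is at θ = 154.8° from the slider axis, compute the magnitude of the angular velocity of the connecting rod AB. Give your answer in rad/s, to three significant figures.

40.9

ω = 158 rad/s (converted from 1509 rpm).
The rod makes angle φ with the slider axis where L sinφ = r sinθ; differentiating, L cosφ·φ̇ = r ω cosθ.
L cosφ = √(L² − r² sin²θ) = 0.24688 m.
|ω_rod| = r ω |cosθ| / √(L² − r² sin²θ) = 0.0706·158·0.90483/0.24688 = 40.889 rad/s.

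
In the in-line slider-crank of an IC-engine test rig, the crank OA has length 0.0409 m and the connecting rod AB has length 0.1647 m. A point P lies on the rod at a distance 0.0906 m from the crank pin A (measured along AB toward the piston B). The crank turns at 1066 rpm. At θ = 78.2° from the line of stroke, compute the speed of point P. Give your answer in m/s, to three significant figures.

4.62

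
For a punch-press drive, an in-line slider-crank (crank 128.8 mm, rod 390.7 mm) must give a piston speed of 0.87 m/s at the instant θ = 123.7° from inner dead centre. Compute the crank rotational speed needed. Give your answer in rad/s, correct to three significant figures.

For an in-line slider-crank, |v_piston| = rω|sinθ|·[1 + r cosθ/√(L² − r² sin²θ)].
With r = 0.1288 m, L = 0.3907 m, θ = 123.7°: the bracketed kinematic factor |dx/dθ| = 0.086774 m.
ω = v/|dx/dθ| = 0.87/0.086774 = 10.026 rad/s.

10.0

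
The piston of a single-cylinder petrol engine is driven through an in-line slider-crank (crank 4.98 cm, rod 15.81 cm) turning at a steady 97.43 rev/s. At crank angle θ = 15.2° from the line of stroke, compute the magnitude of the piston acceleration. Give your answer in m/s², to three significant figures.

23100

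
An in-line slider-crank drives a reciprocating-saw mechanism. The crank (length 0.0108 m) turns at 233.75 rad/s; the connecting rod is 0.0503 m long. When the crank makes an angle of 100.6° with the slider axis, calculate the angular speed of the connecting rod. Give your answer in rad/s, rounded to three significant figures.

ω = 233.8 rad/s
The rod makes angle φ with the slider axis where L sinφ = r sinθ; differentiating, L cosφ·φ̇ = r ω cosθ.
L cosφ = √(L² − r² sin²θ) = 0.049167 m.
|ω_rod| = r ω |cosθ| / √(L² − r² sin²θ) = 0.0108·233.8·0.18395/0.049167 = 9.4451 rad/s.

9.45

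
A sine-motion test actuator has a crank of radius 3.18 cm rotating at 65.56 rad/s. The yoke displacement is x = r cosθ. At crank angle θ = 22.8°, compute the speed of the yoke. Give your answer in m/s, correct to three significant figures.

0.808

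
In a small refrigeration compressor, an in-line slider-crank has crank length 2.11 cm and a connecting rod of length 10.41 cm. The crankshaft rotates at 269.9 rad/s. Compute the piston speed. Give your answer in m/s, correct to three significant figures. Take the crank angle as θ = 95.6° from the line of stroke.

ω = 269.9 rad/s
For an in-line slider-crank, x = r cosθ + √(L² − r² sin²θ), so v = −rω sinθ·[1 + r cosθ/√(L² − r² sin²θ)].
With r = 0.0211 m, L = 0.1041 m, θ = 95.6°: √(L² − r² sin²θ) = 0.10196 m.
v = −0.0211·269.9·0.99523·[1 + 0.0211·-0.09758/0.10196] = -5.5533 m/s.
|v| = 5.5533 m/s.

5.55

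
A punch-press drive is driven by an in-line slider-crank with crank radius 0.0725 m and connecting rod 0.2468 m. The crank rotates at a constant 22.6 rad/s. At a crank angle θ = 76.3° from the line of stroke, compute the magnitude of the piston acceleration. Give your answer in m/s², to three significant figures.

1.25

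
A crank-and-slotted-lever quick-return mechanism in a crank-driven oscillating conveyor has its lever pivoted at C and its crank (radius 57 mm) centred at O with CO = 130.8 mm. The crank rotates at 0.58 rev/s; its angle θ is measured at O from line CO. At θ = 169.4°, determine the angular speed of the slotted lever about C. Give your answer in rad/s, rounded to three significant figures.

ω = 3.644 rad/s (from 0.58 rev/s).
Crank pin A relative to C: A = (d + r cosθ, r sinθ); lever angle φ = atan2(r sinθ, d + r cosθ).
Differentiating tanφ: φ̇ = rω(d cosθ + r)/(d² + r² + 2dr cosθ).
d² + r² + 2dr cosθ = |CA|² = 0.00570089 m²;  d cosθ + r = -0.071568 m.
|ω_lever| = |0.057·3.644·-0.071568| / 0.00570089 = 2.6077 rad/s.

2.61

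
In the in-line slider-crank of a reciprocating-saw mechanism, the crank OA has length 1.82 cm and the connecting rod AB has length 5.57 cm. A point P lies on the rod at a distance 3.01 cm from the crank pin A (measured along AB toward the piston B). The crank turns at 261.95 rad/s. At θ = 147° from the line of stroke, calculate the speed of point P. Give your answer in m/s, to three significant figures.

2.87

ω = 261.9 rad/s.  Crank-pin speed |V_A| = rω = 4.7675 m/s, perpendicular to OA.
Rod angle: sinφ = −(r/L) sinθ ⇒ φ = -10.251°; ω_rod = −rω cosθ/√(L²−r²sin²θ) = +72.948 rad/s.
V_P = V_A + ω_rod × AP, with AP = 0.0301 m along the rod.
Components: V_Px = −rω sinθ − a·ω_rod·sinφ = -2.2058 m/s;  V_Py = rω cosθ + a·ω_rod·cosφ = -1.8377 m/s.
|V_P| = √(V_Px² + V_Py²) = 2.871 m/s.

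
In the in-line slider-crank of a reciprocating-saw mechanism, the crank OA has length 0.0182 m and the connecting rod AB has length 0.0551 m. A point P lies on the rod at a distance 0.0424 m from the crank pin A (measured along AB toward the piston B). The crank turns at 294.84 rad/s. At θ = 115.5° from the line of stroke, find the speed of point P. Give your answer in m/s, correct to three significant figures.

ω = 294.8 rad/s.  Crank-pin speed |V_A| = rω = 5.3661 m/s, perpendicular to OA.
Rod angle: sinφ = −(r/L) sinθ ⇒ φ = -17.345°; ω_rod = −rω cosθ/√(L²−r²sin²θ) = +43.924 rad/s.
V_P = V_A + ω_rod × AP, with AP = 0.0424 m along the rod.
Components: V_Px = −rω sinθ − a·ω_rod·sinφ = -4.2881 m/s;  V_Py = rω cosθ + a·ω_rod·cosφ = -0.53247 m/s.
|V_P| = √(V_Px² + V_Py²) = 4.321 m/s.

4.32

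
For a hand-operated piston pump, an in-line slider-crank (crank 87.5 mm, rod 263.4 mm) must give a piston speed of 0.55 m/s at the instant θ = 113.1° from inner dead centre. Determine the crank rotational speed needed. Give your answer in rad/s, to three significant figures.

7.92

For an in-line slider-crank, |v_piston| = rω|sinθ|·[1 + r cosθ/√(L² − r² sin²θ)].
With r = 0.0875 m, L = 0.2634 m, θ = 113.1°: the bracketed kinematic factor |dx/dθ| = 0.069468 m.
ω = v/|dx/dθ| = 0.55/0.069468 = 7.9173 rad/s.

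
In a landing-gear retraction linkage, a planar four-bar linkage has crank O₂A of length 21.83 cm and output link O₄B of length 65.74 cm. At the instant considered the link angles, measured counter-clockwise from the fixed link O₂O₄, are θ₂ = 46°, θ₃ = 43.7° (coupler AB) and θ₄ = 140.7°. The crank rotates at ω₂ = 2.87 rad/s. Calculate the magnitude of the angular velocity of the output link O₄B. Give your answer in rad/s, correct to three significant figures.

0.0385

ω₂ = 2.87 rad/s
Differentiating the loop-closure r₂e^{iθ₂}+r₃e^{iθ₃}=r₁+r₄e^{iθ₄} gives r₂ω₂e^{iθ₂}+r₃ω₃e^{iθ₃}=r₄ω₄e^{iθ₄}.
Eliminating the other unknown: ω₄ = r₂ω₂ sin(θ₂−θ₃) / [r₄ sin(θ₄−θ₃)].
Numerator sine = +0.04013; denominator sine = +0.99255.
Result = 0.2183·2.87·(+0.04013) / (0.6574·(+0.99255)) = +0.038534 rad/s; magnitude 0.038534 rad/s.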